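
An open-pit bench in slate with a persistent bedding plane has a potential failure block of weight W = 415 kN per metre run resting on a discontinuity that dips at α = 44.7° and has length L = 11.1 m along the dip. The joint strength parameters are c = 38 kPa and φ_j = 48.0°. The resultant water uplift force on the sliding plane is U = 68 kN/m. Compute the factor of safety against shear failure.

Resolving the block weight along and normal to the plane and applying the Mohr–Coulomb strength on the joint:
N' = W cosα − U = 415·cos44.7° − 68 = 227.0 kN/m
Driving force T = W sinα = 415·sin44.7° = 291.9 kN/m
Resisting force R = c·L + N'·tanφ_j = 38·11.1 + 227.0·tan48.0° = 421.8 + 252.1 = 673.9 kN/m
FS = R / T = 673.9 / 291.9 = 2.309

FS = 2.31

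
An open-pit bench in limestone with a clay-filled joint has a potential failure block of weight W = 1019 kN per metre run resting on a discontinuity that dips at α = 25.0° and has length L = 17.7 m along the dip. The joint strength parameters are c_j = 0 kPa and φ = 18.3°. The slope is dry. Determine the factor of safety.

Resolving the block weight along and normal to the plane and applying the Mohr–Coulomb strength on the joint:
N' = W cosα = 1019·cos25.0° = 923.5 kN/m
Driving force T = W sinα = 1019·sin25.0° = 430.6 kN/m
Resisting force R = c_j·L + N'·tanφ = 0·17.7 + 923.5·tan18.3° = 0.0 + 305.4 = 305.4 kN/m
FS = R / T = 305.4 / 430.6 = 0.709

FS = 0.71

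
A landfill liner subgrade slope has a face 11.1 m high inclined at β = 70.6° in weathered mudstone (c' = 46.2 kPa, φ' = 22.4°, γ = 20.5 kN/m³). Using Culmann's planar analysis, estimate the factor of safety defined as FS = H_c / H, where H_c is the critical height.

H_c = (4c'/γ) · sinβ cosφ' / [1 − cos(β − φ')]
    = (4·46.2/20.5) · sin70.6°·cos22.4° / [1 − cos48.2°]
    = 9.015 · 0.8721 / 0.3335 = 23.57 m
FS = H_c / H = 23.57 / 11.1 = 2.124

FS = 2.12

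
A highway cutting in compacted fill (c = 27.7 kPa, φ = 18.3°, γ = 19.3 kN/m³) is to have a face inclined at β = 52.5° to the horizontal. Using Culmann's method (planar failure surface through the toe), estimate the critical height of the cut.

H_c = 25.01 m

Culmann's analysis gives the critical failure plane at α_cr = (β + φ)/2 = (52.5 + 18.3)/2 = 35.4°, and the critical height
H_c = (4c/γ) · sinβ cosφ / [1 − cos(β − φ)]
    = (4·27.7/19.3) · sin52.5°·cos18.3° / [1 − cos(34.2°)]
    = 5.741 · 0.7934·0.9494 / [1 − 0.8271]
    = 5.741 · 0.7532 / 0.1729
    = 25.01 m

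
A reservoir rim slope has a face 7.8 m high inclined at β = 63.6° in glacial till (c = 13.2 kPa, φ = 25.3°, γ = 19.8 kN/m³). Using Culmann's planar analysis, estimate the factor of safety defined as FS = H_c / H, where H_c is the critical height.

H_c = (4c/γ) · sinβ cosφ / [1 − cos(β − φ)]
    = (4·13.2/19.8) · sin63.6°·cos25.3° / [1 − cos38.3°]
    = 2.667 · 0.8098 / 0.2152 = 10.03 m
FS = H_c / H = 10.03 / 7.8 = 1.286

FS = 1.29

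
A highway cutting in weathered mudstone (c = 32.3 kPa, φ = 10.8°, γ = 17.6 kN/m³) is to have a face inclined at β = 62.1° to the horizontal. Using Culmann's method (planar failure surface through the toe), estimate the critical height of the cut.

Culmann's analysis gives the critical failure plane at α_cr = (β + φ)/2 = (62.1 + 10.8)/2 = 36.5°, and the critical height
H_c = (4c/γ) · sinβ cosφ / [1 − cos(β − φ)]
    = (4·32.3/17.6) · sin62.1°·cos10.8° / [1 − cos(51.3°)]
    = 7.341 · 0.8838·0.9823 / [1 − 0.6252]
    = 7.341 · 0.8681 / 0.3748
    = 17.00 m

H_c = 17.00 m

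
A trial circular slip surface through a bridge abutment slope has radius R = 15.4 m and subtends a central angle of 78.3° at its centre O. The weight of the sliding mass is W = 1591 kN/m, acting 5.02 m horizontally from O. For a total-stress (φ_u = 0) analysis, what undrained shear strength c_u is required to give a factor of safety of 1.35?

c_u = 33.3 kPa

FS = c_u·L_a·R / (W·d), so c_u = FS·W·d / (L_a·R).
Arc length L_a = R·θ = 15.4·(78.3°·π/180) = 15.4·1.3666 = 21.05 m
c_u = 1.35·1591·5.02 / (21.05·15.4) = 10782.2 / 324.10 = 33.27 kPa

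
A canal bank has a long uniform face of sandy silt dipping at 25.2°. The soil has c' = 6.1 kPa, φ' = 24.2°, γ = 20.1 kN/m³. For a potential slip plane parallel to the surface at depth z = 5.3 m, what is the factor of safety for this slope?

For an infinite slope with a slip plane parallel to the surface (no pore pressure): FS = [c' + γz cos²β tanφ'] / [γz sinβ cosβ].
γz = 20.1·5.3 = 106.53 kN/m²
Numerator = 6.1 + 106.53·cos²25.2°·tan24.2° = 6.1 + 106.53·0.8187·0.4494 = 45.297 kPa
Denominator = 106.53·sin25.2°·cos25.2° = 106.53·0.4258·0.9048 = 41.041 kPa
FS = 45.297 / 41.041 = 1.104

FS = 1.10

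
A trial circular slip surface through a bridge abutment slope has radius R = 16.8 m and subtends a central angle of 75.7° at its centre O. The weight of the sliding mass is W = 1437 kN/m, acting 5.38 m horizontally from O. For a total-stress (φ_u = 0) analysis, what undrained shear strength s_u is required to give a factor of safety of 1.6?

FS = s_u·L_a·R / (W·d), so s_u = FS·W·d / (L_a·R).
Arc length L_a = R·θ = 16.8·(75.7°·π/180) = 16.8·1.3212 = 22.20 m
s_u = 1.6·1437·5.38 / (22.20·16.8) = 12369.7 / 372.90 = 33.17 kPa

s_u = 33.2 kPa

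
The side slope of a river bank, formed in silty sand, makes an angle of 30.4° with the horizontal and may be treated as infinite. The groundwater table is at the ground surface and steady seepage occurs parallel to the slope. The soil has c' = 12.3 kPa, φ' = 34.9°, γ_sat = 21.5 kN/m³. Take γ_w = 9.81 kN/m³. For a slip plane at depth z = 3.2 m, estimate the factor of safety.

FS = 1.06

With seepage parallel to the slope and the water table at the surface, the effective normal stress on the slip plane uses the buoyant unit weight γ' = γ_sat − γ_w while the driving shear stress uses γ_sat:
FS = [c' + γ' z cos²β tanφ'] / [γ_sat z sinβ cosβ]
γ' = 21.5 − 9.81 = 11.69 kN/m³
Numerator = 12.3 + 11.69·3.2·cos²30.4°·tan34.9° = 12.3 + 11.69·3.2·0.7439·0.6976 = 31.714 kPa
Denominator = 21.5·3.2·sin30.4°·cos30.4° = 21.5·3.2·0.5060·0.8625 = 30.029 kPa
FS = 31.714 / 30.029 = 1.056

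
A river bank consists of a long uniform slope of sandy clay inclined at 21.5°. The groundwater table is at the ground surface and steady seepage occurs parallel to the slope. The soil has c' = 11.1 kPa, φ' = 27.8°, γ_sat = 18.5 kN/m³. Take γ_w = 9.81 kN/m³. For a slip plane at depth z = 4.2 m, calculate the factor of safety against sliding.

With seepage parallel to the slope and the water table at the surface, the effective normal stress on the slip plane uses the buoyant unit weight γ' = γ_sat − γ_w while the driving shear stress uses γ_sat:
FS = [c' + γ' z cos²β tanφ'] / [γ_sat z sinβ cosβ]
γ' = 18.5 − 9.81 = 8.69 kN/m³
Numerator = 11.1 + 8.69·4.2·cos²21.5°·tan27.8° = 11.1 + 8.69·4.2·0.8657·0.5272 = 27.758 kPa
Denominator = 18.5·4.2·sin21.5°·cos21.5° = 18.5·4.2·0.3665·0.9304 = 26.496 kPa
FS = 27.758 / 26.496 = 1.048

FS = 1.05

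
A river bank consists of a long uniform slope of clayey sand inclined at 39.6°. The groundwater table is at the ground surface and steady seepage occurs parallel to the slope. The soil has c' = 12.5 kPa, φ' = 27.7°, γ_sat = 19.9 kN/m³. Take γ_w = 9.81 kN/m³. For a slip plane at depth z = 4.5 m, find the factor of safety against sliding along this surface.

With seepage parallel to the slope and the water table at the surface, the effective normal stress on the slip plane uses the buoyant unit weight γ' = γ_sat − γ_w while the driving shear stress uses γ_sat:
FS = [c' + γ' z cos²β tanφ'] / [γ_sat z sinβ cosβ]
γ' = 19.9 − 9.81 = 10.09 kN/m³
Numerator = 12.5 + 10.09·4.5·cos²39.6°·tan27.7° = 12.5 + 10.09·4.5·0.5937·0.5250 = 26.652 kPa
Denominator = 19.9·4.5·sin39.6°·cos39.6° = 19.9·4.5·0.6374·0.7705 = 43.982 kPa
FS = 26.652 / 43.982 = 0.606

FS = 0.61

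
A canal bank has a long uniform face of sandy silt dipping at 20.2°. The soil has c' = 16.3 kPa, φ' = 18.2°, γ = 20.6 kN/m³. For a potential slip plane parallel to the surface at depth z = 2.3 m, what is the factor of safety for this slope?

For an infinite slope with a slip plane parallel to the surface (no pore pressure): FS = [c' + γz cos²β tanφ'] / [γz sinβ cosβ].
γz = 20.6·2.3 = 47.38 kN/m²
Numerator = 16.3 + 47.38·cos²20.2°·tan18.2° = 16.3 + 47.38·0.8808·0.3288 = 30.020 kPa
Denominator = 47.38·sin20.2°·cos20.2° = 47.38·0.3453·0.9385 = 15.354 kPa
FS = 30.020 / 15.354 = 1.955

FS = 1.96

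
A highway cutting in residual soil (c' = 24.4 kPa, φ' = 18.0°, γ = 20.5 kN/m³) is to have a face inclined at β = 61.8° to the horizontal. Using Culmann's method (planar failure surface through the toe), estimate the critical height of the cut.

H_c = 14.34 m

Culmann's analysis gives the critical failure plane at α_cr = (β + φ')/2 = (61.8 + 18.0)/2 = 39.9°, and the critical height
H_c = (4c'/γ) · sinβ cosφ' / [1 − cos(β − φ')]
    = (4·24.4/20.5) · sin61.8°·cos18.0° / [1 − cos(43.8°)]
    = 4.761 · 0.8813·0.9511 / [1 − 0.7218]
    = 4.761 · 0.8382 / 0.2782
    = 14.34 m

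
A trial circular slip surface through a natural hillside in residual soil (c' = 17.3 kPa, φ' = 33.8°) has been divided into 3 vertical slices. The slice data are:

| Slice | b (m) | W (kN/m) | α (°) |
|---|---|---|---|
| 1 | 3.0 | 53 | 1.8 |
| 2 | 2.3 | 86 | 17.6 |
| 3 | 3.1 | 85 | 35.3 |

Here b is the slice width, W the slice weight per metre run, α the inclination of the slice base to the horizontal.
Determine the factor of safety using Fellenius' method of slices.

FS = 3.86

Ordinary method of slices: FS = Σ[c'·Δl_i + (W_i cosα_i)·tanφ'] / Σ W_i sinα_i, with Δl_i = b_i / cosα_i.
Slice 1: Δl = 3.0/cos1.8° = 3.001 m; N'_1 = 53·cos1.8° = 53.0; c'Δl = 51.93; W sinα = 1.7
Slice 2: Δl = 2.3/cos17.6° = 2.413 m; N'_2 = 86·cos17.6° = 82.0; c'Δl = 41.74; W sinα = 26.0
Slice 3: Δl = 3.1/cos35.3° = 3.798 m; N'_3 = 85·cos35.3° = 69.4; c'Δl = 65.71; W sinα = 49.1
Σc'Δl = 159.4 kN/m; ΣN' = 204.3 kN/m; ΣW sinα = 76.8 kN/m
Resisting = 159.4 + 204.3·tan33.8° = 159.4 + 136.8 = 296.2 kN/m
FS = 296.2 / 76.8 = 3.857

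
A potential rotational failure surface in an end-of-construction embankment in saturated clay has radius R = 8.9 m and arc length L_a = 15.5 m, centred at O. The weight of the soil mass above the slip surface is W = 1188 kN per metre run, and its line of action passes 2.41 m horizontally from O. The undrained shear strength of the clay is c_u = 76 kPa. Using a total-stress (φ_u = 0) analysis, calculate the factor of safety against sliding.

FS = 3.66

Taking moments about the centre O, the resisting moment is provided by the undrained shear strength acting along the arc:
M_R = c_u·L_a·R = 76·15.50·8.9 = 10484.2 kN·m/m
M_D = W·d = 1188·2.41 = 2863.1 kN·m/m
FS = M_R / M_D = 10484.2 / 2863.1 = 3.662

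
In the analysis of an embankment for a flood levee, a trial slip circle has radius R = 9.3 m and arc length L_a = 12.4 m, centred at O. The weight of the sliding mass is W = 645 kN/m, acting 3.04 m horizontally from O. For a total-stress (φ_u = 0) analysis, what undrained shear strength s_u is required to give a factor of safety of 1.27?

s_u = 21.6 kPa

FS = s_u·L_a·R / (W·d), so s_u = FS·W·d / (L_a·R).
s_u = 1.27·645·3.04 / (12.40·9.3) = 2490.2 / 115.32 = 21.59 kPa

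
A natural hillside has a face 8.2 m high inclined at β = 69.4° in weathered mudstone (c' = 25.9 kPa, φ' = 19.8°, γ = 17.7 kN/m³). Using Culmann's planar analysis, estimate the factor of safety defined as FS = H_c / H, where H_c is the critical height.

FS = 1.79

H_c = (4c'/γ) · sinβ cosφ' / [1 − cos(β − φ')]
    = (4·25.9/17.7) · sin69.4°·cos19.8° / [1 − cos49.6°]
    = 5.853 · 0.8807 / 0.3519 = 14.65 m
FS = H_c / H = 14.65 / 8.2 = 1.787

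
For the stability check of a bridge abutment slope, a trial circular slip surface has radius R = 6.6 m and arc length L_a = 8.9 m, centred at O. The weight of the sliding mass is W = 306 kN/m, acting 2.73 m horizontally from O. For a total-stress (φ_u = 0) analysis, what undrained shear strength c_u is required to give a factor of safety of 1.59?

FS = c_u·L_a·R / (W·d), so c_u = FS·W·d / (L_a·R).
c_u = 1.59·306·2.73 / (8.90·6.6) = 1328.3 / 58.74 = 22.61 kPa

c_u = 22.6 kPa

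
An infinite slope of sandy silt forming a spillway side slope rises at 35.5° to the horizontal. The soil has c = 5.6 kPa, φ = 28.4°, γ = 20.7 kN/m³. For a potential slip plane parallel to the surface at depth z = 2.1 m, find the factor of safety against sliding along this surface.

For an infinite slope with a slip plane parallel to the surface (no pore pressure): FS = [c + γz cos²β tanφ] / [γz sinβ cosβ].
γz = 20.7·2.1 = 43.47 kN/m²
Numerator = 5.6 + 43.47·cos²35.5°·tan28.4° = 5.6 + 43.47·0.6628·0.5407 = 21.178 kPa
Denominator = 43.47·sin35.5°·cos35.5° = 43.47·0.5807·0.8141 = 20.551 kPa
FS = 21.178 / 20.551 = 1.031

FS = 1.03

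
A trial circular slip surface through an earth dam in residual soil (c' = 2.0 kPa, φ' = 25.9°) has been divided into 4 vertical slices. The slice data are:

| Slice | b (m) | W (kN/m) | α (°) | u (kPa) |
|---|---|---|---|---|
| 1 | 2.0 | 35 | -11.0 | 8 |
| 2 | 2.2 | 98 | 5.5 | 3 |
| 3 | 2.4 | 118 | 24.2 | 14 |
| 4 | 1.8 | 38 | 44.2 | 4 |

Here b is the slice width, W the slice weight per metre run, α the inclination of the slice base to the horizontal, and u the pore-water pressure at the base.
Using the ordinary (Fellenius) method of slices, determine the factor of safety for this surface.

FS = 1.47

Ordinary method of slices: FS = Σ[c'·Δl_i + (W_i cosα_i − u_i·Δl_i)·tanφ'] / Σ W_i sinα_i, with Δl_i = b_i / cosα_i.
Slice 1: Δl = 2.0/cos(-11.0°) = 2.037 m; N'_1 = 35·cos(-11.0°) − 8·2.037 = 18.1; c'Δl = 4.07; W sinα = -6.7
Slice 2: Δl = 2.2/cos5.5° = 2.210 m; N'_2 = 98·cos5.5° − 3·2.210 = 90.9; c'Δl = 4.42; W sinα = 9.4
Slice 3: Δl = 2.4/cos24.2° = 2.631 m; N'_3 = 118·cos24.2° − 14·2.631 = 70.8; c'Δl = 5.26; W sinα = 48.4
Slice 4: Δl = 1.8/cos44.2° = 2.511 m; N'_4 = 38·cos44.2° − 4·2.511 = 17.2; c'Δl = 5.02; W sinα = 26.5
Σc'Δl = 18.8 kN/m; ΣN' = 197.0 kN/m; ΣW sinα = 77.6 kN/m
Resisting = 18.8 + 197.0·tan25.9° = 18.8 + 95.6 = 114.4 kN/m
FS = 114.4 / 77.6 = 1.475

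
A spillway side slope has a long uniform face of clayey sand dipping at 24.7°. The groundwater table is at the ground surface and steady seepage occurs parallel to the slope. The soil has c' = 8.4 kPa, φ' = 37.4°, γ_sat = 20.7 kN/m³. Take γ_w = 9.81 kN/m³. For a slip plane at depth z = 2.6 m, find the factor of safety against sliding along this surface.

With seepage parallel to the slope and the water table at the surface, the effective normal stress on the slip plane uses the buoyant unit weight γ' = γ_sat − γ_w while the driving shear stress uses γ_sat:
FS = [c' + γ' z cos²β tanφ'] / [γ_sat z sinβ cosβ]
γ' = 20.7 − 9.81 = 10.89 kN/m³
Numerator = 8.4 + 10.89·2.6·cos²24.7°·tan37.4° = 8.4 + 10.89·2.6·0.8254·0.7646 = 26.268 kPa
Denominator = 20.7·2.6·sin24.7°·cos24.7° = 20.7·2.6·0.4179·0.9085 = 20.432 kPa
FS = 26.268 / 20.432 = 1.286

FS = 1.29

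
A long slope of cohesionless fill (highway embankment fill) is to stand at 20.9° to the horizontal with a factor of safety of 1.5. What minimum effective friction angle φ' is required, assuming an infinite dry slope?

φ' = 29.8°

FS = tanφ'/tanβ ⇒ tanφ' = FS · tanβ = 1.5 · tan20.9° = 0.5728
φ' = arctan(0.5728) = 29.80°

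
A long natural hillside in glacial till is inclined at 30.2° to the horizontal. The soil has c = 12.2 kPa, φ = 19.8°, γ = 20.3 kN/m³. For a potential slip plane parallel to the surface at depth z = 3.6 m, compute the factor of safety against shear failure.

For an infinite slope with a slip plane parallel to the surface (no pore pressure): FS = [c + γz cos²β tanφ] / [γz sinβ cosβ].
γz = 20.3·3.6 = 73.08 kN/m²
Numerator = 12.2 + 73.08·cos²30.2°·tan19.8° = 12.2 + 73.08·0.7470·0.3600 = 31.853 kPa
Denominator = 73.08·sin30.2°·cos30.2° = 73.08·0.5030·0.8643 = 31.771 kPa
FS = 31.853 / 31.771 = 1.003

FS = 1.00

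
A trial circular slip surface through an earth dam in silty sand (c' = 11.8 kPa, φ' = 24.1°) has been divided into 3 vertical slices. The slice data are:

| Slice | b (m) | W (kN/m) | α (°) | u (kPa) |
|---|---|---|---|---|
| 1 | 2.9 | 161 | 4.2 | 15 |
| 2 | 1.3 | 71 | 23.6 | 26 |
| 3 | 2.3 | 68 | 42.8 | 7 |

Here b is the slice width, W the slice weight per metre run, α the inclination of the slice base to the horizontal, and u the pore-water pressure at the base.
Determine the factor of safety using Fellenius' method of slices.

FS = 1.91

Ordinary method of slices: FS = Σ[c'·Δl_i + (W_i cosα_i − u_i·Δl_i)·tanφ'] / Σ W_i sinα_i, with Δl_i = b_i / cosα_i.
Slice 1: Δl = 2.9/cos4.2° = 2.908 m; N'_1 = 161·cos4.2° − 15·2.908 = 117.0; c'Δl = 34.31; W sinα = 11.8
Slice 2: Δl = 1.3/cos23.6° = 1.419 m; N'_2 = 71·cos23.6° − 26·1.419 = 28.2; c'Δl = 16.74; W sinα = 28.4
Slice 3: Δl = 2.3/cos42.8° = 3.135 m; N'_3 = 68·cos42.8° − 7·3.135 = 28.0; c'Δl = 36.99; W sinα = 46.2
Σc'Δl = 88.0 kN/m; ΣN' = 173.1 kN/m; ΣW sinα = 86.4 kN/m
Resisting = 88.0 + 173.1·tan24.1° = 88.0 + 77.4 = 165.5 kN/m
FS = 165.5 / 86.4 = 1.915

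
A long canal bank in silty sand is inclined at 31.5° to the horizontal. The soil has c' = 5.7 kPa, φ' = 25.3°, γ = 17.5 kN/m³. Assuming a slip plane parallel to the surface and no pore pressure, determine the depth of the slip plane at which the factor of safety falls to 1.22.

z = 1.63 m

Setting FS = 1.22 in FS = [c' + γz cos²β tanφ'] / [γz sinβ cosβ] and solving for z:
z = c' / [γ cosβ (FS·sinβ − cosβ·tanφ')]
  = 5.7 / [17.5·cos31.5°·(1.22·sin31.5° − cos31.5°·tan25.3°)]
  = 5.7 / [17.5·0.8526·(1.22·0.5225 − 0.8526·0.4727)]
  = 5.7 / 3.4976 = 1.630 m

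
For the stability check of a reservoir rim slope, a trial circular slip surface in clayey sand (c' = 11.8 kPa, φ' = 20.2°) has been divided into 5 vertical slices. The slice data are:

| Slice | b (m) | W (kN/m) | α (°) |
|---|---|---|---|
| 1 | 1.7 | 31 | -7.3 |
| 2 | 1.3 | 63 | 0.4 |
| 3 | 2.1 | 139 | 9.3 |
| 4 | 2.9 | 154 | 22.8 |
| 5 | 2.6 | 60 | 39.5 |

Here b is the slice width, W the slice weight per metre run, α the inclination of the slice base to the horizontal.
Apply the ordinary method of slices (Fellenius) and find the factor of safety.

FS = 2.50

Ordinary method of slices: FS = Σ[c'·Δl_i + (W_i cosα_i)·tanφ'] / Σ W_i sinα_i, with Δl_i = b_i / cosα_i.
Slice 1: Δl = 1.7/cos(-7.3°) = 1.714 m; N'_1 = 31·cos(-7.3°) = 30.7; c'Δl = 20.22; W sinα = -3.9
Slice 2: Δl = 1.3/cos0.4° = 1.300 m; N'_2 = 63·cos0.4° = 63.0; c'Δl = 15.34; W sinα = 0.4
Slice 3: Δl = 2.1/cos9.3° = 2.128 m; N'_3 = 139·cos9.3° = 137.2; c'Δl = 25.11; W sinα = 22.5
Slice 4: Δl = 2.9/cos22.8° = 3.146 m; N'_4 = 154·cos22.8° = 142.0; c'Δl = 37.12; W sinα = 59.7
Slice 5: Δl = 2.6/cos39.5° = 3.370 m; N'_5 = 60·cos39.5° = 46.3; c'Δl = 39.76; W sinα = 38.2
Σc'Δl = 137.6 kN/m; ΣN' = 419.2 kN/m; ΣW sinα = 116.8 kN/m
Resisting = 137.6 + 419.2·tan20.2° = 137.6 + 154.2 = 291.8 kN/m
FS = 291.8 / 116.8 = 2.498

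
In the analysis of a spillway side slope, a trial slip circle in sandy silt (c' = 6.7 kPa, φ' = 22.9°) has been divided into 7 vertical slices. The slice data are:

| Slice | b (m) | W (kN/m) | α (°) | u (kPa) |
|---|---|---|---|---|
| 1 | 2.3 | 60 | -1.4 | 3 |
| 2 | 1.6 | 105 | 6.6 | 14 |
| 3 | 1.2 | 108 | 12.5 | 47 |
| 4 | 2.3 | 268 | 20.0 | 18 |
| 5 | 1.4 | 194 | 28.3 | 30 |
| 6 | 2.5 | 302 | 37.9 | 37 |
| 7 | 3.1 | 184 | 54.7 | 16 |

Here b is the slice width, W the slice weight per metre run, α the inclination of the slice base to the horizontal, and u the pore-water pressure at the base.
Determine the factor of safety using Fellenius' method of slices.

FS = 0.71

Ordinary method of slices: FS = Σ[c'·Δl_i + (W_i cosα_i − u_i·Δl_i)·tanφ'] / Σ W_i sinα_i, with Δl_i = b_i / cosα_i.
Slice 1: Δl = 2.3/cos(-1.4°) = 2.301 m; N'_1 = 60·cos(-1.4°) − 3·2.301 = 53.1; c'Δl = 15.41; W sinα = -1.5
Slice 2: Δl = 1.6/cos6.6° = 1.611 m; N'_2 = 105·cos6.6° − 14·1.611 = 81.8; c'Δl = 10.79; W sinα = 12.1
Slice 3: Δl = 1.2/cos12.5° = 1.229 m; N'_3 = 108·cos12.5° − 47·1.229 = 47.7; c'Δl = 8.24; W sinα = 23.4
Slice 4: Δl = 2.3/cos20.0° = 2.448 m; N'_4 = 268·cos20.0° − 18·2.448 = 207.8; c'Δl = 16.40; W sinα = 91.7
Slice 5: Δl = 1.4/cos28.3° = 1.590 m; N'_5 = 194·cos28.3° − 30·1.590 = 123.1; c'Δl = 10.65; W sinα = 92.0
Slice 6: Δl = 2.5/cos37.9° = 3.168 m; N'_6 = 302·cos37.9° − 37·3.168 = 121.1; c'Δl = 21.23; W sinα = 185.5
Slice 7: Δl = 3.1/cos54.7° = 5.365 m; N'_7 = 184·cos54.7° − 16·5.365 = 20.5; c'Δl = 35.94; W sinα = 150.2
Σc'Δl = 118.7 kN/m; ΣN' = 655.0 kN/m; ΣW sinα = 553.3 kN/m
Resisting = 118.7 + 655.0·tan22.9° = 118.7 + 276.7 = 395.3 kN/m
FS = 395.3 / 553.3 = 0.715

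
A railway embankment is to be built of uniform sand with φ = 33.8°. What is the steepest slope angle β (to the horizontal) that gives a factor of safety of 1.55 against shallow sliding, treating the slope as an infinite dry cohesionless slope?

For an infinite dry cohesionless slope FS = tanφ/tanβ, so tanβ = tanφ / FS.
tanβ = tan33.8° / 1.55 = 0.6694 / 1.55 = 0.4319
β = arctan(0.4319) = 23.36°

β = 23.4°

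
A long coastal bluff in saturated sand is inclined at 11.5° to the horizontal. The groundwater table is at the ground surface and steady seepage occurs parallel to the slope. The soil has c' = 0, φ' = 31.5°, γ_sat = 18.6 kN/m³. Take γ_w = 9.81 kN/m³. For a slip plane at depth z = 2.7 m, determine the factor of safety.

With seepage parallel to the slope and the water table at the surface, the effective normal stress on the slip plane uses the buoyant unit weight γ' = γ_sat − γ_w while the driving shear stress uses γ_sat:
FS = [c' + γ' z cos²β tanφ'] / [γ_sat z sinβ cosβ]
(For c' = 0 this reduces to FS = (γ'/γ_sat)·tanφ'/tanβ.)
γ' = 18.6 − 9.81 = 8.79 kN/m³
Numerator = 0.0 + 8.79·2.7·cos²11.5°·tan31.5° = 0.0 + 8.79·2.7·0.9603·0.6128 = 13.966 kPa
Denominator = 18.6·2.7·sin11.5°·cos11.5° = 18.6·2.7·0.1994·0.9799 = 9.811 kPa
FS = 13.966 / 9.811 = 1.423

FS = 1.42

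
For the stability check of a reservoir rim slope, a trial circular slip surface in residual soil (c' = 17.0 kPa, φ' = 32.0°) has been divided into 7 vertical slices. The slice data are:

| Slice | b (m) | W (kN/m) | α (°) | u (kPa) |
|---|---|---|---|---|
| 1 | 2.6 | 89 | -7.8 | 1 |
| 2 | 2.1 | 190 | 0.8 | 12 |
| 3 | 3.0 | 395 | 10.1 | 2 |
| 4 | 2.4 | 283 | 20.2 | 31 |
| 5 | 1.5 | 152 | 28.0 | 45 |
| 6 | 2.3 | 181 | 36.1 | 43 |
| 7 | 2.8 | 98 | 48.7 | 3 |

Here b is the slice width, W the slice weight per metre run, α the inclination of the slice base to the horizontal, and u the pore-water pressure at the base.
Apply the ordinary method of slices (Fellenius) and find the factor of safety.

Ordinary method of slices: FS = Σ[c'·Δl_i + (W_i cosα_i − u_i·Δl_i)·tanφ'] / Σ W_i sinα_i, with Δl_i = b_i / cosα_i.
Slice 1: Δl = 2.6/cos(-7.8°) = 2.624 m; N'_1 = 89·cos(-7.8°) − 1·2.624 = 85.6; c'Δl = 44.61; W sinα = -12.1
Slice 2: Δl = 2.1/cos0.8° = 2.100 m; N'_2 = 190·cos0.8° − 12·2.100 = 164.8; c'Δl = 35.70; W sinα = 2.7
Slice 3: Δl = 3.0/cos10.1° = 3.047 m; N'_3 = 395·cos10.1° − 2·3.047 = 382.8; c'Δl = 51.80; W sinα = 69.3
Slice 4: Δl = 2.4/cos20.2° = 2.557 m; N'_4 = 283·cos20.2° − 31·2.557 = 186.3; c'Δl = 43.47; W sinα = 97.7
Slice 5: Δl = 1.5/cos28.0° = 1.699 m; N'_5 = 152·cos28.0° − 45·1.699 = 57.8; c'Δl = 28.88; W sinα = 71.4
Slice 6: Δl = 2.3/cos36.1° = 2.847 m; N'_6 = 181·cos36.1° − 43·2.847 = 23.8; c'Δl = 48.39; W sinα = 106.6
Slice 7: Δl = 2.8/cos48.7° = 4.242 m; N'_7 = 98·cos48.7° − 3·4.242 = 52.0; c'Δl = 72.12; W sinα = 73.6
Σc'Δl = 325.0 kN/m; ΣN' = 953.0 kN/m; ΣW sinα = 409.2 kN/m
Resisting = 325.0 + 953.0·tan32.0° = 325.0 + 595.5 = 920.5 kN/m
FS = 920.5 / 409.2 = 2.250

FS = 2.25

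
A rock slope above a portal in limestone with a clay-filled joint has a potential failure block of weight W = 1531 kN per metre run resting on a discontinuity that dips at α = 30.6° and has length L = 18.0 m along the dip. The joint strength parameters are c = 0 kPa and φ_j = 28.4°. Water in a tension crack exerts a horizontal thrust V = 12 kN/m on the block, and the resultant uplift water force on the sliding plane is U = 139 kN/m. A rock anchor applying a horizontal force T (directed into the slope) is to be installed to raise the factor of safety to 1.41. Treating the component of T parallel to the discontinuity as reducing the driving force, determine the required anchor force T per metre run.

Resolving forces along and normal to the sliding plane, with the horizontal anchor force T adding T·sinα to the effective normal force and T·cosα acting up the plane against the driving force:
FS = [cL + (W cosα − U − V sinα + T sinα) tanφ_j] / [W sinα + V cosα − T cosα]
Without the anchor: N' = 1172.7 kN/m, driving T_d = 789.7 kN/m, resisting R = 0·18.0 + 1172.7·tan28.4° = 634.1 kN/m, FS = 0.80.
Setting FS = 1.41 and solving for T:
1.41·(789.7 − T cos30.6°) = 634.1 + T sin30.6°·tan28.4°
T·(sin30.6°·tan28.4° + 1.41·cos30.6°) = 1.41·789.7 − 634.1
T·(0.5090·0.5407 + 1.41·0.8607) = 1113.4 − 634.1 = 479.4
T·1.4889 = 479.4
T = 322.0 kN/m

T = 322 kN/m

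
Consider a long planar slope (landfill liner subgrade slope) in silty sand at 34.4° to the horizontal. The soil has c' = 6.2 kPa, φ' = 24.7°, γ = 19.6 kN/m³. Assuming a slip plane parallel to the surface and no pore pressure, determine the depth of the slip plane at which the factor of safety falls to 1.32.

Setting FS = 1.32 in FS = [c' + γz cos²β tanφ'] / [γz sinβ cosβ] and solving for z:
z = c' / [γ cosβ (FS·sinβ − cosβ·tanφ')]
  = 6.2 / [19.6·cos34.4°·(1.32·sin34.4° − cos34.4°·tan24.7°)]
  = 6.2 / [19.6·0.8251·(1.32·0.5650 − 0.8251·0.4599)]
  = 6.2 / 5.9230 = 1.047 m

z = 1.05 m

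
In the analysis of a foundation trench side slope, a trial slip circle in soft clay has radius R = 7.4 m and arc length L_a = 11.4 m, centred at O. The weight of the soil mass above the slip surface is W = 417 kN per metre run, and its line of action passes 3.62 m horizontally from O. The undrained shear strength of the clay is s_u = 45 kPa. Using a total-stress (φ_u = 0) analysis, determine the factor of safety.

FS = 2.51

Taking moments about the centre O, the resisting moment is provided by the undrained shear strength acting along the arc:
M_R = s_u·L_a·R = 45·11.40·7.4 = 3796.2 kN·m/m
M_D = W·d = 417·3.62 = 1509.5 kN·m/m
FS = M_R / M_D = 3796.2 / 1509.5 = 2.515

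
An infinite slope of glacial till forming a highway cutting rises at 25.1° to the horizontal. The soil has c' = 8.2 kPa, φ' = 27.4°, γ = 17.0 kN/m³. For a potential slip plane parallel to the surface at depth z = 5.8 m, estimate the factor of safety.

For an infinite slope with a slip plane parallel to the surface (no pore pressure): FS = [c' + γz cos²β tanφ'] / [γz sinβ cosβ].
γz = 17.0·5.8 = 98.60 kN/m²
Numerator = 8.2 + 98.60·cos²25.1°·tan27.4° = 8.2 + 98.60·0.8201·0.5184 = 50.112 kPa
Denominator = 98.60·sin25.1°·cos25.1° = 98.60·0.4242·0.9056 = 37.876 kPa
FS = 50.112 / 37.876 = 1.323

FS = 1.32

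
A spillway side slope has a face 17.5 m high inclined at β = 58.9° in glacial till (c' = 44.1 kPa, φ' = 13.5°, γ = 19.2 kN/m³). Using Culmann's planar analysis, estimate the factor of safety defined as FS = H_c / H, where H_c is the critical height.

H_c = (4c'/γ) · sinβ cosφ' / [1 − cos(β − φ')]
    = (4·44.1/19.2) · sin58.9°·cos13.5° / [1 − cos45.4°]
    = 9.188 · 0.8326 / 0.2978 = 25.68 m
FS = H_c / H = 25.68 / 17.5 = 1.468

FS = 1.47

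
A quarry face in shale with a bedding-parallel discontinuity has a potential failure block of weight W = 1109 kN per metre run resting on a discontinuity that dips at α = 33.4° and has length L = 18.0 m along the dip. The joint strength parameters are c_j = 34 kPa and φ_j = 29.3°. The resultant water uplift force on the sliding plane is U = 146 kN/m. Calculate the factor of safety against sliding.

Resolving the block weight along and normal to the plane and applying the Mohr–Coulomb strength on the joint:
N' = W cosα − U = 1109·cos33.4° − 146 = 779.8 kN/m
Driving force T = W sinα = 1109·sin33.4° = 610.5 kN/m
Resisting force R = c_j·L + N'·tanφ_j = 34·18.0 + 779.8·tan29.3° = 612.0 + 437.6 = 1049.6 kN/m
FS = R / T = 1049.6 / 610.5 = 1.719

FS = 1.72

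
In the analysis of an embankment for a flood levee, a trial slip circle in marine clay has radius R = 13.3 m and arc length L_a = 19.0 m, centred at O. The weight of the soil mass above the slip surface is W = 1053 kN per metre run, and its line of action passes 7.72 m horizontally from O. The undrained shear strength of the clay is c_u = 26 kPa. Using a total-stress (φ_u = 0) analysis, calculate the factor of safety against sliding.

Taking moments about the centre O, the resisting moment is provided by the undrained shear strength acting along the arc:
M_R = c_u·L_a·R = 26·19.00·13.3 = 6570.2 kN·m/m
M_D = W·d = 1053·7.72 = 8129.2 kN·m/m
FS = M_R / M_D = 6570.2 / 8129.2 = 0.808

FS = 0.81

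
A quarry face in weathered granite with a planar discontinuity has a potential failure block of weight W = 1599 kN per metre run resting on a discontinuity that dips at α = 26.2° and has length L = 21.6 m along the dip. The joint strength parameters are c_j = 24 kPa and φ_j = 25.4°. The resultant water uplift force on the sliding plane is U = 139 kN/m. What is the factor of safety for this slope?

FS = 1.61

Resolving the block weight along and normal to the plane and applying the Mohr–Coulomb strength on the joint:
N' = W cosα − U = 1599·cos26.2° − 139 = 1295.7 kN/m
Driving force T = W sinα = 1599·sin26.2° = 706.0 kN/m
Resisting force R = c_j·L + N'·tanφ_j = 24·21.6 + 1295.7·tan25.4° = 518.4 + 615.3 = 1133.7 kN/m
FS = R / T = 1133.7 / 706.0 = 1.606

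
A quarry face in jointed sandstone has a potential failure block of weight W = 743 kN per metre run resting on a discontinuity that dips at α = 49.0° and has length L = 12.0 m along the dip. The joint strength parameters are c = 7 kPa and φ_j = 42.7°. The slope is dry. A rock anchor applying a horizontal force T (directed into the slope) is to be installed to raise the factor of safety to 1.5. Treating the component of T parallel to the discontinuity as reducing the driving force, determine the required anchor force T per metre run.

T = 183 kN/m

Resolving forces along and normal to the sliding plane, with the horizontal anchor force T adding T·sinα to the effective normal force and T·cosα acting up the plane against the driving force:
FS = [cL + (W cosα + T sinα) tanφ_j] / [W sinα − T cosα]
Without the anchor: N' = 487.5 kN/m, driving T_d = 560.7 kN/m, resisting R = 7·12.0 + 487.5·tan42.7° = 533.8 kN/m, FS = 0.95.
Setting FS = 1.5 and solving for T:
1.5·(560.7 − T cos49.0°) = 533.8 + T sin49.0°·tan42.7°
T·(sin49.0°·tan42.7° + 1.5·cos49.0°) = 1.5·560.7 − 533.8
T·(0.7547·0.9228 + 1.5·0.6561) = 841.1 − 533.8 = 307.3
T·1.6805 = 307.3
T = 182.9 kN/m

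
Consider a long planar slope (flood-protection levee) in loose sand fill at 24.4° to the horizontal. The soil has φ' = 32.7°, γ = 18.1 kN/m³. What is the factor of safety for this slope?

FS = 1.42

For a dry cohesionless infinite slope the factor of safety is FS = tanφ' / tanβ.
FS = tan32.7° / tan24.4° = 0.6420 / 0.4536 = 1.415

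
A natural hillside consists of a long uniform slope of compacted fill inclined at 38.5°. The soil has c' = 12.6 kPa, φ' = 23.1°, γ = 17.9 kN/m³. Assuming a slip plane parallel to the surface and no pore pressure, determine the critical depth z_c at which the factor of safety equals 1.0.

Setting FS = 1.00 in FS = [c' + γz cos²β tanφ'] / [γz sinβ cosβ] and solving for z:
z = c' / [γ cosβ (FS·sinβ − cosβ·tanφ')]
  = 12.6 / [17.9·cos38.5°·(1.00·sin38.5° − cos38.5°·tan23.1°)]
  = 12.6 / [17.9·0.7826·(1.00·0.6225 − 0.7826·0.4265)]
  = 12.6 / 4.0444 = 3.115 m

z_c = 3.12 m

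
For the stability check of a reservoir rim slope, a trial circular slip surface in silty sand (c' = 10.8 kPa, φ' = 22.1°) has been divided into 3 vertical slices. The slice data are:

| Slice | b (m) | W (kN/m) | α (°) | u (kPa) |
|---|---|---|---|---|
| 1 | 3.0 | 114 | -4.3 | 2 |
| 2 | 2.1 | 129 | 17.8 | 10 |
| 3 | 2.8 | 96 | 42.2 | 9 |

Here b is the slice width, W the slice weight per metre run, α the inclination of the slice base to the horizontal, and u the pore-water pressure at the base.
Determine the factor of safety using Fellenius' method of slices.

Ordinary method of slices: FS = Σ[c'·Δl_i + (W_i cosα_i − u_i·Δl_i)·tanφ'] / Σ W_i sinα_i, with Δl_i = b_i / cosα_i.
Slice 1: Δl = 3.0/cos(-4.3°) = 3.008 m; N'_1 = 114·cos(-4.3°) − 2·3.008 = 107.7; c'Δl = 32.49; W sinα = -8.5
Slice 2: Δl = 2.1/cos17.8° = 2.206 m; N'_2 = 129·cos17.8° − 10·2.206 = 100.8; c'Δl = 23.82; W sinα = 39.4
Slice 3: Δl = 2.8/cos42.2° = 3.780 m; N'_3 = 96·cos42.2° − 9·3.780 = 37.1; c'Δl = 40.82; W sinα = 64.5
Σc'Δl = 97.1 kN/m; ΣN' = 245.5 kN/m; ΣW sinα = 95.4 kN/m
Resisting = 97.1 + 245.5·tan22.1° = 97.1 + 99.7 = 196.8 kN/m
FS = 196.8 / 95.4 = 2.064

FS = 2.06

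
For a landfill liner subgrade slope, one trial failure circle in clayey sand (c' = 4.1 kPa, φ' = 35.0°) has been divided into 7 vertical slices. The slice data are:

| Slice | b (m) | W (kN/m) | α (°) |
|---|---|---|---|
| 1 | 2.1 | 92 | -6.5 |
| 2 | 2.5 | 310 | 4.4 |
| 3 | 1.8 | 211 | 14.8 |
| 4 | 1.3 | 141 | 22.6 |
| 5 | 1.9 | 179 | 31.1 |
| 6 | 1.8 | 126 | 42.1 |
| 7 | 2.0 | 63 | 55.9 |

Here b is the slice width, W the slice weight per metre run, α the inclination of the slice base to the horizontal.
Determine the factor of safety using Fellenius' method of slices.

Ordinary method of slices: FS = Σ[c'·Δl_i + (W_i cosα_i)·tanφ'] / Σ W_i sinα_i, with Δl_i = b_i / cosα_i.
Slice 1: Δl = 2.1/cos(-6.5°) = 2.114 m; N'_1 = 92·cos(-6.5°) = 91.4; c'Δl = 8.67; W sinα = -10.4
Slice 2: Δl = 2.5/cos4.4° = 2.507 m; N'_2 = 310·cos4.4° = 309.1; c'Δl = 10.28; W sinα = 23.8
Slice 3: Δl = 1.8/cos14.8° = 1.862 m; N'_3 = 211·cos14.8° = 204.0; c'Δl = 7.63; W sinα = 53.9
Slice 4: Δl = 1.3/cos22.6° = 1.408 m; N'_4 = 141·cos22.6° = 130.2; c'Δl = 5.77; W sinα = 54.2
Slice 5: Δl = 1.9/cos31.1° = 2.219 m; N'_5 = 179·cos31.1° = 153.3; c'Δl = 9.10; W sinα = 92.5
Slice 6: Δl = 1.8/cos42.1° = 2.426 m; N'_6 = 126·cos42.1° = 93.5; c'Δl = 9.95; W sinα = 84.5
Slice 7: Δl = 2.0/cos55.9° = 3.567 m; N'_7 = 63·cos55.9° = 35.3; c'Δl = 14.63; W sinα = 52.2
Σc'Δl = 66.0 kN/m; ΣN' = 1016.7 kN/m; ΣW sinα = 350.6 kN/m
Resisting = 66.0 + 1016.7·tan35.0° = 66.0 + 711.9 = 778.0 kN/m
FS = 778.0 / 350.6 = 2.219

FS = 2.22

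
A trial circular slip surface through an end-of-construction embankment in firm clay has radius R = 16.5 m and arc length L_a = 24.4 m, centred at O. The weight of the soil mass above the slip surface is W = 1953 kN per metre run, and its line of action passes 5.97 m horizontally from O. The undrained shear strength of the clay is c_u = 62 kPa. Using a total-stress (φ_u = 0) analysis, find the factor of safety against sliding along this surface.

Taking moments about the centre O, the resisting moment is provided by the undrained shear strength acting along the arc:
M_R = c_u·L_a·R = 62·24.40·16.5 = 24961.2 kN·m/m
M_D = W·d = 1953·5.97 = 11659.4 kN·m/m
FS = M_R / M_D = 24961.2 / 11659.4 = 2.141

FS = 2.14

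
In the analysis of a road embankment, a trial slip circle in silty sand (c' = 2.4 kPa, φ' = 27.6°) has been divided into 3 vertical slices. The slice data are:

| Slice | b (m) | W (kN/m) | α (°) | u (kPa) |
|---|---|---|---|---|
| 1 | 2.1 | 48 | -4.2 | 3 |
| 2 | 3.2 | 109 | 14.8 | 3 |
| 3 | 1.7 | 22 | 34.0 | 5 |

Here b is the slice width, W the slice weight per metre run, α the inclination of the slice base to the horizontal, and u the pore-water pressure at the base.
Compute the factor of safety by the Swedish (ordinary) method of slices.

FS = 2.56

Ordinary method of slices: FS = Σ[c'·Δl_i + (W_i cosα_i − u_i·Δl_i)·tanφ'] / Σ W_i sinα_i, with Δl_i = b_i / cosα_i.
Slice 1: Δl = 2.1/cos(-4.2°) = 2.106 m; N'_1 = 48·cos(-4.2°) − 3·2.106 = 41.6; c'Δl = 5.05; W sinα = -3.5
Slice 2: Δl = 3.2/cos14.8° = 3.310 m; N'_2 = 109·cos14.8° − 3·3.310 = 95.5; c'Δl = 7.94; W sinα = 27.8
Slice 3: Δl = 1.7/cos34.0° = 2.051 m; N'_3 = 22·cos34.0° − 5·2.051 = 8.0; c'Δl = 4.92; W sinα = 12.3
Σc'Δl = 17.9 kN/m; ΣN' = 145.0 kN/m; ΣW sinα = 36.6 kN/m
Resisting = 17.9 + 145.0·tan27.6° = 17.9 + 75.8 = 93.7 kN/m
FS = 93.7 / 36.6 = 2.559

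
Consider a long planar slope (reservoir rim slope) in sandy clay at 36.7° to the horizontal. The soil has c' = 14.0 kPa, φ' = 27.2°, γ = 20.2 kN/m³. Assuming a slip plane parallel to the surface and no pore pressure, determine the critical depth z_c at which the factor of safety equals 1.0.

z_c = 4.66 m

Setting FS = 1.00 in FS = [c' + γz cos²β tanφ'] / [γz sinβ cosβ] and solving for z:
z = c' / [γ cosβ (FS·sinβ − cosβ·tanφ')]
  = 14.0 / [20.2·cos36.7°·(1.00·sin36.7° − cos36.7°·tan27.2°)]
  = 14.0 / [20.2·0.8018·(1.00·0.5976 − 0.8018·0.5139)]
  = 14.0 / 3.0054 = 4.658 m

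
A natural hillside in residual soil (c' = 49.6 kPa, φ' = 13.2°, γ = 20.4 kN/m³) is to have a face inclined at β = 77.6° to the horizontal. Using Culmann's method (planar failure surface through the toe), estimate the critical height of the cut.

H_c = 16.28 m

Culmann's analysis gives the critical failure plane at α_cr = (β + φ')/2 = (77.6 + 13.2)/2 = 45.4°, and the critical height
H_c = (4c'/γ) · sinβ cosφ' / [1 − cos(β − φ')]
    = (4·49.6/20.4) · sin77.6°·cos13.2° / [1 − cos(64.4°)]
    = 9.725 · 0.9767·0.9736 / [1 − 0.4321]
    = 9.725 · 0.9509 / 0.5679
    = 16.28 m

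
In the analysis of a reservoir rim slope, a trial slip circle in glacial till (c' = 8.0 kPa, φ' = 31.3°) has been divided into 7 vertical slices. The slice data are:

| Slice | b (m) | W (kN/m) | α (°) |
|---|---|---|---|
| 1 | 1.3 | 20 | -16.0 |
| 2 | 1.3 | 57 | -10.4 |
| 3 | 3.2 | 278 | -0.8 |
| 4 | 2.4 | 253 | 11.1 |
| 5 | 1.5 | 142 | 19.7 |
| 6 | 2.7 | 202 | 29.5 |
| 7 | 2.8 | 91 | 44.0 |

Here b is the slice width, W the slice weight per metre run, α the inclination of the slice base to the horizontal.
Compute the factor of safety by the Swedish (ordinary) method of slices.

FS = 3.04

Ordinary method of slices: FS = Σ[c'·Δl_i + (W_i cosα_i)·tanφ'] / Σ W_i sinα_i, with Δl_i = b_i / cosα_i.
Slice 1: Δl = 1.3/cos(-16.0°) = 1.352 m; N'_1 = 20·cos(-16.0°) = 19.2; c'Δl = 10.82; W sinα = -5.5
Slice 2: Δl = 1.3/cos(-10.4°) = 1.322 m; N'_2 = 57·cos(-10.4°) = 56.1; c'Δl = 10.57; W sinα = -10.3
Slice 3: Δl = 3.2/cos(-0.8°) = 3.200 m; N'_3 = 278·cos(-0.8°) = 278.0; c'Δl = 25.60; W sinα = -3.9
Slice 4: Δl = 2.4/cos11.1° = 2.446 m; N'_4 = 253·cos11.1° = 248.3; c'Δl = 19.57; W sinα = 48.7
Slice 5: Δl = 1.5/cos19.7° = 1.593 m; N'_5 = 142·cos19.7° = 133.7; c'Δl = 12.75; W sinα = 47.9
Slice 6: Δl = 2.7/cos29.5° = 3.102 m; N'_6 = 202·cos29.5° = 175.8; c'Δl = 24.82; W sinα = 99.5
Slice 7: Δl = 2.8/cos44.0° = 3.892 m; N'_7 = 91·cos44.0° = 65.5; c'Δl = 31.14; W sinα = 63.2
Σc'Δl = 135.3 kN/m; ΣN' = 976.5 kN/m; ΣW sinα = 239.6 kN/m
Resisting = 135.3 + 976.5·tan31.3° = 135.3 + 593.7 = 729.0 kN/m
FS = 729.0 / 239.6 = 3.043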